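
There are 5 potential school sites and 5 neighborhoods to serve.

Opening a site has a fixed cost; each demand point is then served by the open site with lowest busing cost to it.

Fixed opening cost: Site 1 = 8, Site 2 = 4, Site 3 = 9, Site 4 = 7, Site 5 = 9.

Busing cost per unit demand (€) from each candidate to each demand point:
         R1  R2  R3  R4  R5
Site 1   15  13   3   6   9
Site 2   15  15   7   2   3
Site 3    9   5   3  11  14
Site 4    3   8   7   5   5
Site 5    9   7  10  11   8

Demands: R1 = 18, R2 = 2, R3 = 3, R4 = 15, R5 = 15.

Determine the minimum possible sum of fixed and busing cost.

Open {Site 2, Site 3, Site 4}: assign each demand point to its cheapest open site.
  R1→Site 4 18×3=54, R2→Site 3 2×5=10, R3→Site 3 3×3=9, R4→Site 2 15×2=30, R5→Site 2 15×3=45
  busing cost 148, fixed 20 → total 168.
Compare {Site 1, Site 2, Site 4}: busing cost 154 + fixed 19 = 173.
Compare {Site 1, Site 2, Site 3, Site 4}: busing cost 148 + fixed 28 = 176.
Compare {Site 2, Site 4}: busing cost 166 + fixed 11 = 177.
All other subsets cost ≥ 173. Minimum total cost: 168.

168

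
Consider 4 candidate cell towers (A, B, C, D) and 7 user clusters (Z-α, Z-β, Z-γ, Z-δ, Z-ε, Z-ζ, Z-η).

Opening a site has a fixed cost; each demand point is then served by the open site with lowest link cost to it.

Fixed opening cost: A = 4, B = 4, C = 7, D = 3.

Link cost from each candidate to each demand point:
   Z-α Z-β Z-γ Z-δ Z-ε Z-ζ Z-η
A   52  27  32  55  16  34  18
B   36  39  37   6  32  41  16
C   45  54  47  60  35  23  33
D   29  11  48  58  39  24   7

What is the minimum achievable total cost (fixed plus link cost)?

Open {A, B, D}: assign each demand point to its cheapest open site.
  Z-α→D 29, Z-β→D 11, Z-γ→A 32, Z-δ→B 6, Z-ε→A 16, Z-ζ→D 24, Z-η→D 7
  link cost 125, fixed 11 → total 136.
Compare {A, B, C, D}: link cost 124 + fixed 18 = 142.
Compare {B, D}: link cost 146 + fixed 7 = 153.
Compare {B, C, D}: link cost 145 + fixed 14 = 159.
All other subsets cost ≥ 142. Minimum total cost: 136.

136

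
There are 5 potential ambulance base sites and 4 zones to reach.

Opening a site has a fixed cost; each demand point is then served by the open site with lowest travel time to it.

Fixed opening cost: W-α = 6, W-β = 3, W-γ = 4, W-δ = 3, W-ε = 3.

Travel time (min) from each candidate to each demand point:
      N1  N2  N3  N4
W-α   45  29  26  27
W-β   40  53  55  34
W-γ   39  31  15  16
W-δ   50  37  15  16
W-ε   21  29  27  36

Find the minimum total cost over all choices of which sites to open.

87

Open {W-δ, W-ε}: assign each demand point to its cheapest open site.
  N1→W-ε 21, N2→W-ε 29, N3→W-δ 15, N4→W-δ 16
  travel time 81, fixed 6 → total 87.
Compare {W-γ, W-ε}: travel time 81 + fixed 7 = 88.
Compare {W-β, W-δ, W-ε}: travel time 81 + fixed 9 = 90.
Compare {W-β, W-γ, W-ε}: travel time 81 + fixed 10 = 91.
All other subsets cost ≥ 88. Minimum total cost: 87.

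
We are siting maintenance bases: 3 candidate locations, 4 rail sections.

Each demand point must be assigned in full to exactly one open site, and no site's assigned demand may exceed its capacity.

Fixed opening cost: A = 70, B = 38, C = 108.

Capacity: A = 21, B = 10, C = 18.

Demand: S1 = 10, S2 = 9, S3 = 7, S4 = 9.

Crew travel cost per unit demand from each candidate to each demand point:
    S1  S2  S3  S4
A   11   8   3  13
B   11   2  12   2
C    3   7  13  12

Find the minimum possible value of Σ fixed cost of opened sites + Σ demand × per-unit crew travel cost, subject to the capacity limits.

357

Open {A, B, C}; cheapest assignment that respects the capacities:
  A (cap 21, load 16): S2, S3 — cost 9×8 + 7×3 = 93
  B (cap 10, load 9): S4 — cost 9×2 = 18
  C (cap 18, load 10): S1 — cost 10×3 = 30
  Shipping 141, fixed 216 → total 357.
  Any other capacity-feasible assignment to {A, B, C} ships for at least 141.
Compare {A, C}: its best feasible assignment gives total 480.
Every other set of open sites that can feasibly serve all demand totals ≥ 480 even under its best assignment. Minimum: 357.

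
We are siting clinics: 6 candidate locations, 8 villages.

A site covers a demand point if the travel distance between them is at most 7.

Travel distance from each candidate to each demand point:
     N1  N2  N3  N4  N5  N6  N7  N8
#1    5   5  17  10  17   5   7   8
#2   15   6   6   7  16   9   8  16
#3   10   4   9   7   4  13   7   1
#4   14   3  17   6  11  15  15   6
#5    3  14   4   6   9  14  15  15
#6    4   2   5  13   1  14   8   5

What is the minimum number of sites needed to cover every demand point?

3

Coverage sets (demand points within 7 of each site):
  #1: {N1, N2, N6, N7}
  #2: {N2, N3, N4}
  #3: {N2, N4, N5, N7, N8}
  #4: {N2, N4, N8}
  #5: {N1, N3, N4}
  #6: {N1, N2, N3, N5, N8}
No 2 sites suffice: every size-2 union leaves at least one demand point uncovered.
But {#1, #2, #3} covers everything, so the minimum is 3.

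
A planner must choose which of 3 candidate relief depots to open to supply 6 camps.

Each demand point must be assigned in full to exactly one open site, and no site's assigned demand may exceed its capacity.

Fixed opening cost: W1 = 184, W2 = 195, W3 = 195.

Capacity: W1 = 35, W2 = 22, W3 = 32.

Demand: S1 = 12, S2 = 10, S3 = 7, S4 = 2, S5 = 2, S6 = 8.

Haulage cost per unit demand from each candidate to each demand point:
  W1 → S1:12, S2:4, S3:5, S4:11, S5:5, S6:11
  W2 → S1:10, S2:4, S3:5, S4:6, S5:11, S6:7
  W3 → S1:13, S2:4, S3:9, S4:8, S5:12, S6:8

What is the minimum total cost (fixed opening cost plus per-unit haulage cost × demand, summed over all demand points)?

Open {W1, W2}; cheapest assignment that respects the capacities:
  W1 (cap 35, load 19): S2, S3, S5 — cost 10×4 + 7×5 + 2×5 = 85
  W2 (cap 22, load 22): S1, S4, S6 — cost 12×10 + 2×6 + 8×7 = 188
  Shipping 273, fixed 379 → total 652.
  Any other capacity-feasible assignment to {W1, W2} ships for at least 273.
Compare {W2, W3}: its best feasible assignment gives total 685.
Compare {W1, W3}: its best feasible assignment gives total 688.
Every other set of open sites that can feasibly serve all demand totals ≥ 685 even under its best assignment. Minimum: 652.

652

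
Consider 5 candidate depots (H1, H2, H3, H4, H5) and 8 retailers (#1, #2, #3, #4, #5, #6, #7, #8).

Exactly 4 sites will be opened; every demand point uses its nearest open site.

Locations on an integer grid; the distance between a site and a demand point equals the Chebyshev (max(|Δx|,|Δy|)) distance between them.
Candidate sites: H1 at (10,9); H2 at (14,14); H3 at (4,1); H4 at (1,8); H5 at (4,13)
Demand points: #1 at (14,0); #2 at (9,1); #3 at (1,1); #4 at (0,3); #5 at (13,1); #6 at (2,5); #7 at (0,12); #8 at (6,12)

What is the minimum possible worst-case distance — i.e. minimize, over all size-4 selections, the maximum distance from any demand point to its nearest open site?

Open {H1, H2, H3, H4}.
  Farthest demand point is #1 at distance 9 (to H1); all others are ≤ 9.
With {H1, H2, H3, H5} the worst case is 9.
With {H1, H2, H4, H5} the worst case is 9.
No size-4 selection achieves below 9.

9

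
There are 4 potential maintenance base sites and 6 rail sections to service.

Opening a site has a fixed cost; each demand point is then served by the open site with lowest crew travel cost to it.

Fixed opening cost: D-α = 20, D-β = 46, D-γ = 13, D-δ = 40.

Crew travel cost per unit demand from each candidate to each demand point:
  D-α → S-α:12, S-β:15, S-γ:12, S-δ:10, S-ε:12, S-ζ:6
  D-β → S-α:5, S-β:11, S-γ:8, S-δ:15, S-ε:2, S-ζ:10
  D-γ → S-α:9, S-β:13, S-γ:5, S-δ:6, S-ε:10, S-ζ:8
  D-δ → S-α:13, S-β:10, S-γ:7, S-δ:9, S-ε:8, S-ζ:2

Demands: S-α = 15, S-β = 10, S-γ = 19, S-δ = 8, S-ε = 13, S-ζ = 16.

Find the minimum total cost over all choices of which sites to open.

Open {D-β, D-γ, D-δ}: assign each demand point to its cheapest open site.
  S-α→D-β 15×5=75, S-β→D-δ 10×10=100, S-γ→D-γ 19×5=95, S-δ→D-γ 8×6=48, S-ε→D-β 13×2=26, S-ζ→D-δ 16×2=32
  crew travel cost 376, fixed 99 → total 475.
Compare {D-α, D-β, D-γ, D-δ}: crew travel cost 376 + fixed 119 = 495.
Compare {D-β, D-δ}: crew travel cost 438 + fixed 86 = 524.
Compare {D-α, D-β, D-γ}: crew travel cost 450 + fixed 79 = 529.
All other subsets cost ≥ 495. Minimum total cost: 475.

475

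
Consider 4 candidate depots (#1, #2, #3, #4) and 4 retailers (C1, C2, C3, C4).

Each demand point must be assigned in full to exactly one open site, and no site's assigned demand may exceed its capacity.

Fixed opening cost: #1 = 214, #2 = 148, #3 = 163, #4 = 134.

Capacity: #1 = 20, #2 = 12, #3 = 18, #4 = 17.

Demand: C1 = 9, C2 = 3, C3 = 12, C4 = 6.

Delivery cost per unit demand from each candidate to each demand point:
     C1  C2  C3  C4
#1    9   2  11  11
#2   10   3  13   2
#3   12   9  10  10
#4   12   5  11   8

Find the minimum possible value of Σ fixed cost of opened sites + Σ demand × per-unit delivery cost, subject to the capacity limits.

Open {#2, #3}; cheapest assignment that respects the capacities:
  #2 (cap 12, load 12): C1, C2 — cost 9×10 + 3×3 = 99
  #3 (cap 18, load 18): C3, C4 — cost 12×10 + 6×10 = 180
  Shipping 279, fixed 311 → total 590.
  Any other capacity-feasible assignment to {#2, #3} ships for at least 279.
Compare {#3, #4}: its best feasible assignment gives total 600.
Compare {#1, #4}: its best feasible assignment gives total 633.
Every other set of open sites that can feasibly serve all demand totals ≥ 600 even under its best assignment. Minimum: 590.

590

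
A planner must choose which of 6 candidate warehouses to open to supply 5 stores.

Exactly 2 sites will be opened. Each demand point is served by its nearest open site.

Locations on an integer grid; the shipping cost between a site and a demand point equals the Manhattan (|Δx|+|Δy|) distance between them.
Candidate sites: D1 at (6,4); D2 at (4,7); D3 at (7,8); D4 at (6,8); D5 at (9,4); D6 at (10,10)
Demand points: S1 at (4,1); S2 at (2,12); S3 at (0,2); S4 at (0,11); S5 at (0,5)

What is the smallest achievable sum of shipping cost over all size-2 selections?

34

Open {D1, D2}.
  S1→D1 5, S2→D2 7, S3→D1 8, S4→D2 8, S5→D2 6  ⇒ total 34.
Compare {D2, D3}: total 36.
Compare {D2, D4}: total 36.
No size-2 selection does better; minimum is 34.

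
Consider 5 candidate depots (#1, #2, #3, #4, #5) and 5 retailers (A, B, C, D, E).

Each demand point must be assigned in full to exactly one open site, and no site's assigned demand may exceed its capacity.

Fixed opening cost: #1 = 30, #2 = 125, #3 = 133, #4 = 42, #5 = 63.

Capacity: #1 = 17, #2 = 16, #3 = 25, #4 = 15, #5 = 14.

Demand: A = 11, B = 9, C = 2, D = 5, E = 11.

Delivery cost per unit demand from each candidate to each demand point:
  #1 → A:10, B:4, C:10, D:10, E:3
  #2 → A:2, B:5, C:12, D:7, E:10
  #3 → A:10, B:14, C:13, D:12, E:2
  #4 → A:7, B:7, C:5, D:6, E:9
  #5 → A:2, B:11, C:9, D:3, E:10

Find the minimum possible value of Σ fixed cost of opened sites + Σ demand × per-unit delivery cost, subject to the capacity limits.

Open {#1, #4, #5}; cheapest assignment that respects the capacities:
  #1 (cap 17, load 11): E — cost 11×3 = 33
  #4 (cap 15, load 14): B, D — cost 9×7 + 5×6 = 93
  #5 (cap 14, load 13): A, C — cost 11×2 + 2×9 = 40
  Shipping 166, fixed 135 → total 301.
  Any other capacity-feasible assignment to {#1, #4, #5} ships for at least 166.
Compare {#1, #2, #4}: its best feasible assignment gives total 360.
Compare {#1, #2, #5}: its best feasible assignment gives total 371.
Every other set of open sites that can feasibly serve all demand totals ≥ 360 even under its best assignment. Minimum: 301.

301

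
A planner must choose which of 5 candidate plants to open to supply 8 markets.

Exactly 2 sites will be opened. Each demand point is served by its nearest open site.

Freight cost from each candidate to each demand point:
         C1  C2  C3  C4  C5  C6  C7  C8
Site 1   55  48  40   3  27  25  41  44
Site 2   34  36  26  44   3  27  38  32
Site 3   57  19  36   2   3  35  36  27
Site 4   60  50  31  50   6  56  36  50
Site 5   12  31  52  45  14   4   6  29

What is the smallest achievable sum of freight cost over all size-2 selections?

109

Open {Site 3, Site 5}.
  C1→Site 5 12, C2→Site 3 19, C3→Site 3 36, C4→Site 3 2, C5→Site 3 3, C6→Site 5 4, C7→Site 5 6, C8→Site 3 27  ⇒ total 109.
Compare {Site 1, Site 5}: total 139.
Compare {Site 2, Site 5}: total 155.
No size-2 selection does better; minimum is 109.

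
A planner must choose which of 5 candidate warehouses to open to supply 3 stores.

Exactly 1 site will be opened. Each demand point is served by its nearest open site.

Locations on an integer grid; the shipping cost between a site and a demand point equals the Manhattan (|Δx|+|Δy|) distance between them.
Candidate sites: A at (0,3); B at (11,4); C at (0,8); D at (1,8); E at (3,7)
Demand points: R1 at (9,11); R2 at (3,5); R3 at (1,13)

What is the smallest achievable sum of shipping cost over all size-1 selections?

20

Open {E}.
  R1→E 10, R2→E 2, R3→E 8  ⇒ total 20.
Compare {D}: total 21.
Compare {C}: total 24.
No size-1 selection does better; minimum is 20.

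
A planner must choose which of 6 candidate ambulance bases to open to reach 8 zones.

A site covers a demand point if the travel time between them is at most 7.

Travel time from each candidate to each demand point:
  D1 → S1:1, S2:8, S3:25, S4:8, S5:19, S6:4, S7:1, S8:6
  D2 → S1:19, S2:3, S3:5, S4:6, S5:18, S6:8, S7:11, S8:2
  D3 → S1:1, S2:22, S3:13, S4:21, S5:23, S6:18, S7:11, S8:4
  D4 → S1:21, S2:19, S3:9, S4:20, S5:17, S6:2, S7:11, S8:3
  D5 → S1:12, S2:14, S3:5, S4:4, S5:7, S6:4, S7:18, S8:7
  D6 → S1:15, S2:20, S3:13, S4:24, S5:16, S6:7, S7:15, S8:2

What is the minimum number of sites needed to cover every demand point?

3

Coverage sets (demand points within 7 of each site):
  D1: {S1, S6, S7, S8}
  D2: {S2, S3, S4, S8}
  D3: {S1, S8}
  D4: {S6, S8}
  D5: {S3, S4, S5, S6, S8}
  D6: {S6, S8}
No 2 sites suffice: every size-2 union leaves at least one demand point uncovered.
But {D1, D2, D5} covers everything, so the minimum is 3.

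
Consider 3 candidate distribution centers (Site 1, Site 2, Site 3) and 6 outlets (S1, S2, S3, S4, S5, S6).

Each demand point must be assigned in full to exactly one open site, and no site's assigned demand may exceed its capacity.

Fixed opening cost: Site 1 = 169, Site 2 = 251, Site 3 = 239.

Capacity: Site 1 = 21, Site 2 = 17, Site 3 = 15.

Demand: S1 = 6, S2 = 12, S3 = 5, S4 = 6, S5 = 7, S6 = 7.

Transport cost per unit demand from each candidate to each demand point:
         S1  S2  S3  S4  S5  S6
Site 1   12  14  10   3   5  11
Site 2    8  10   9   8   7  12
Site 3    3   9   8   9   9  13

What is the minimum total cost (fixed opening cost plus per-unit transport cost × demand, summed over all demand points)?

Open {Site 1, Site 2, Site 3}; cheapest assignment that respects the capacities:
  Site 1 (cap 21, load 20): S4, S5, S6 — cost 6×3 + 7×5 + 7×11 = 130
  Site 2 (cap 17, load 12): S2 — cost 12×10 = 120
  Site 3 (cap 15, load 11): S1, S3 — cost 6×3 + 5×8 = 58
  Shipping 308, fixed 659 → total 967.
  Any other capacity-feasible assignment to {Site 1, Site 2, Site 3} ships for at least 308.
Total demand is 43 and no other set of sites has combined capacity ≥ 43, so {Site 1, Site 2, Site 3} is the only feasible choice of open sites. Minimum: 967.

967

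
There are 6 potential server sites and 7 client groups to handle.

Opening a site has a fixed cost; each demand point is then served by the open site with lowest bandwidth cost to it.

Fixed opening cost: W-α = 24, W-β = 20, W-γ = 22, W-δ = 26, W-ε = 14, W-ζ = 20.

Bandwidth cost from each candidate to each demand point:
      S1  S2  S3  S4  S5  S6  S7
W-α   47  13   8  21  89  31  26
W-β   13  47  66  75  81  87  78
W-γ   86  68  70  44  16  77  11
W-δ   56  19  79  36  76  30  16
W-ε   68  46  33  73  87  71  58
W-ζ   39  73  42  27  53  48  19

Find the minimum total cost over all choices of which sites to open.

179

Open {W-α, W-β, W-γ}: assign each demand point to its cheapest open site.
  S1→W-β 13, S2→W-α 13, S3→W-α 8, S4→W-α 21, S5→W-γ 16, S6→W-α 31, S7→W-γ 11
  bandwidth cost 113, fixed 66 → total 179.
Compare {W-α, W-γ}: bandwidth cost 147 + fixed 46 = 193.
Compare {W-α, W-β, W-γ, W-ε}: bandwidth cost 113 + fixed 80 = 193.
Compare {W-α, W-β, W-γ, W-ζ}: bandwidth cost 113 + fixed 86 = 199.
All other subsets cost ≥ 193. Minimum total cost: 179.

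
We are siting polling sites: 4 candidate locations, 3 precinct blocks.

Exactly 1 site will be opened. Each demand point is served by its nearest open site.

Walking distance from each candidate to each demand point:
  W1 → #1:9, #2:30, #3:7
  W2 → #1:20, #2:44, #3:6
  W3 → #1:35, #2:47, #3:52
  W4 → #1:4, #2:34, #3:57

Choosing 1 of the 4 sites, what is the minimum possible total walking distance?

Open {W1}.
  #1→W1 9, #2→W1 30, #3→W1 7  ⇒ total 46.
Compare {W2}: total 70.
Compare {W4}: total 95.
No size-1 selection does better; minimum is 46.

46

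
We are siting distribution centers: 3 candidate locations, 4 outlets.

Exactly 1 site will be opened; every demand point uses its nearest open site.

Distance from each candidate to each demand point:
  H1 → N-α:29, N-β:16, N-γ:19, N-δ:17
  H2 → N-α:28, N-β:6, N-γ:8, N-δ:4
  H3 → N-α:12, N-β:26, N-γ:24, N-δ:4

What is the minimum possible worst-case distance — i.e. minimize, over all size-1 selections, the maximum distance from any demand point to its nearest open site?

26

Open {H3}.
  Farthest demand point is N-β at distance 26 (to H3); all others are ≤ 26.
With {H2} the worst case is 28.
With {H1} the worst case is 29.
No size-1 selection achieves below 26.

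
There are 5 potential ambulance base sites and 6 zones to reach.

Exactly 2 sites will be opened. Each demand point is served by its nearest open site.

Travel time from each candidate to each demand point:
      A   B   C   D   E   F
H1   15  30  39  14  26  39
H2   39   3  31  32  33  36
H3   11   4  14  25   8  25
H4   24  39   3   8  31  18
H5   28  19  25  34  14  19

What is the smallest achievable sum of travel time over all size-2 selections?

52

Open {H3, H4}.
  A→H3 11, B→H3 4, C→H4 3, D→H4 8, E→H3 8, F→H4 18  ⇒ total 52.
Compare {H1, H3}: total 76.
Compare {H3, H5}: total 81.
No size-2 selection does better; minimum is 52.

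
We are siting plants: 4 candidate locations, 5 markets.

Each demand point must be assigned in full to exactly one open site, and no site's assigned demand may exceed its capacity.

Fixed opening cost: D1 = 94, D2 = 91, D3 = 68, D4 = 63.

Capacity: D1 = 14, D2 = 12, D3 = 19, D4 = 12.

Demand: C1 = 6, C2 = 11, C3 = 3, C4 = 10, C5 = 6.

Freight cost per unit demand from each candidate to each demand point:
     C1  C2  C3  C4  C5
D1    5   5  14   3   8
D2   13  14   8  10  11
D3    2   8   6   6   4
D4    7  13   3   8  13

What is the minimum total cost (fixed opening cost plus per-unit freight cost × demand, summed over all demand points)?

Open {D1, D3, D4}; cheapest assignment that respects the capacities:
  D1 (cap 14, load 11): C2 — cost 11×5 = 55
  D3 (cap 19, load 15): C1, C3, C5 — cost 6×2 + 3×6 + 6×4 = 54
  D4 (cap 12, load 10): C4 — cost 10×8 = 80
  Shipping 189, fixed 225 → total 414.
  Any other capacity-feasible assignment to {D1, D3, D4} ships for at least 189.
Compare {D1, D2, D3}: its best feasible assignment gives total 462.
Compare {D2, D3, D4}: its best feasible assignment gives total 485.
Every other set of open sites that can feasibly serve all demand totals ≥ 462 even under its best assignment. Minimum: 414.

414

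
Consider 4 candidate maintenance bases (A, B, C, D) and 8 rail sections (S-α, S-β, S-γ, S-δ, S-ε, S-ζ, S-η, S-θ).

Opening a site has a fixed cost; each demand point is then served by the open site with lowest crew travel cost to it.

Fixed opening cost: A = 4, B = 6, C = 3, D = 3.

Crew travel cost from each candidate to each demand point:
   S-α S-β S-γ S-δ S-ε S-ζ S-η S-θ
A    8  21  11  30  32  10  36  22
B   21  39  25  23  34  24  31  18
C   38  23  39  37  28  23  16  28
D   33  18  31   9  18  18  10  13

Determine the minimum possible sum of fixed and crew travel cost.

Open {A, D}: assign each demand point to its cheapest open site.
  S-α→A 8, S-β→D 18, S-γ→A 11, S-δ→D 9, S-ε→D 18, S-ζ→A 10, S-η→D 10, S-θ→D 13
  crew travel cost 97, fixed 7 → total 104.
Compare {A, C, D}: crew travel cost 97 + fixed 10 = 107.
Compare {A, B, D}: crew travel cost 97 + fixed 13 = 110.
Compare {A, B, C, D}: crew travel cost 97 + fixed 16 = 113.
All other subsets cost ≥ 107. Minimum total cost: 104.

104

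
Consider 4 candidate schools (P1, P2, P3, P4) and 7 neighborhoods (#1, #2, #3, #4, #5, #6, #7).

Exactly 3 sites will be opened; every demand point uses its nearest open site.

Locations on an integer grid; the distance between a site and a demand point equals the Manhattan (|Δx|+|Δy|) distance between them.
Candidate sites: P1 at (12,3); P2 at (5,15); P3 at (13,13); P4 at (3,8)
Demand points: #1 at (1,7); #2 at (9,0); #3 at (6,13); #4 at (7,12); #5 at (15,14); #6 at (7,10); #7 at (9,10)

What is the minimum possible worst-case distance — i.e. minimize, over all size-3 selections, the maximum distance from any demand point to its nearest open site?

7

Open {P1, P3, P4}.
  Farthest demand point is #3 at distance 7 (to P3); all others are ≤ 7.
With {P1, P2, P4} the worst case is 11.
With {P1, P2, P3} the worst case is 12.
No size-3 selection achieves below 7.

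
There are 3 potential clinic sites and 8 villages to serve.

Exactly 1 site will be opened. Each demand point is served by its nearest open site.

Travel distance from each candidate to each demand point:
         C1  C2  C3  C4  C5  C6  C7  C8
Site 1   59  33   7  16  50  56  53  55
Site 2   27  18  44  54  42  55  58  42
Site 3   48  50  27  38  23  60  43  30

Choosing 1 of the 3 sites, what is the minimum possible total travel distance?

319

Open {Site 3}.
  C1→Site 3 48, C2→Site 3 50, C3→Site 3 27, C4→Site 3 38, C5→Site 3 23, C6→Site 3 60, C7→Site 3 43, C8→Site 3 30  ⇒ total 319.
Compare {Site 1}: total 329.
Compare {Site 2}: total 340.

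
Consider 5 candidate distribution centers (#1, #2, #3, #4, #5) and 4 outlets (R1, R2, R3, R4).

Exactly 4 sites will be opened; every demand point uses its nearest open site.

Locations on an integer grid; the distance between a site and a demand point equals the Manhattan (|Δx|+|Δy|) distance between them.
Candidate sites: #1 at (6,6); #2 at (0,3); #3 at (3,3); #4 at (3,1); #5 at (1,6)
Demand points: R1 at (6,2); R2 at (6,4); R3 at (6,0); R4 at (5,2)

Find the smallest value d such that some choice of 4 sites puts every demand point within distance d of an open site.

4

Open {#1, #2, #3, #4}.
  Farthest demand point is R1 at distance 4 (to #1); all others are ≤ 4.
With {#1, #2, #4, #5} the worst case is 4.
With {#1, #3, #4, #5} the worst case is 4.
No size-4 selection achieves below 4.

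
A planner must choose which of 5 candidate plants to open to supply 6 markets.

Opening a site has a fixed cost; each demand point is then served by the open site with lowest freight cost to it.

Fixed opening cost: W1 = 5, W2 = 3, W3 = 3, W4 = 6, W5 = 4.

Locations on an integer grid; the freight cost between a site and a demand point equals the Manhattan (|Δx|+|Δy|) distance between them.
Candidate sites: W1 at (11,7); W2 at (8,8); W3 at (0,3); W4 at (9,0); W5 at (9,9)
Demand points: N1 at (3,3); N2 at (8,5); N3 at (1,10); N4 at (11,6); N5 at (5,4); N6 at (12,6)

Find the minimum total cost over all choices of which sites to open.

Open {W1, W3}: assign each demand point to its cheapest open site.
  N1→W3 3, N2→W1 5, N3→W3 8, N4→W1 1, N5→W3 6, N6→W1 2
  freight cost 25, fixed 8 → total 33.
Compare {W1, W2, W3}: freight cost 23 + fixed 11 = 34.
Compare {W2, W3}: freight cost 31 + fixed 6 = 37.
Compare {W1, W3, W5}: freight cost 25 + fixed 12 = 37.
All other subsets cost ≥ 34. Minimum total cost: 33.

33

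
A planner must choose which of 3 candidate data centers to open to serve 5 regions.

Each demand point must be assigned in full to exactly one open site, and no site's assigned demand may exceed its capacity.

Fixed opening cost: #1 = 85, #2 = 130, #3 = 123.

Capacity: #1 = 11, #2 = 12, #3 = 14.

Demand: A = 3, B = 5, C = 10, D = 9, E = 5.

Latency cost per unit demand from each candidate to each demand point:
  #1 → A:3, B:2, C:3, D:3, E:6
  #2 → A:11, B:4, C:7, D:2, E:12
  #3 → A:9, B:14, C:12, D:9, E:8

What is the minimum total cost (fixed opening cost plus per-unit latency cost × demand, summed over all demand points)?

523

Open {#1, #2, #3}; cheapest assignment that respects the capacities:
  #1 (cap 11, load 10): C — cost 10×3 = 30
  #2 (cap 12, load 9): D — cost 9×2 = 18
  #3 (cap 14, load 13): A, B, E — cost 3×9 + 5×14 + 5×8 = 137
  Shipping 185, fixed 338 → total 523.
  Any other capacity-feasible assignment to {#1, #2, #3} ships for at least 185.
Total demand is 32 and no other set of sites has combined capacity ≥ 32, so {#1, #2, #3} is the only feasible choice of open sites. Minimum: 523.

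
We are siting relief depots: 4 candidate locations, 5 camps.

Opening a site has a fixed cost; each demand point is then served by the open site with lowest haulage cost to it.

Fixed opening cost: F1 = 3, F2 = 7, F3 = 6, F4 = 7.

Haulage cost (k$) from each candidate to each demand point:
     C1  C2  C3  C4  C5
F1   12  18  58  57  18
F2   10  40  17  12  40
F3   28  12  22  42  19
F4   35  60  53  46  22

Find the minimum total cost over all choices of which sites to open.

83

Open {F2, F3}: assign each demand point to its cheapest open site.
  C1→F2 10, C2→F3 12, C3→F2 17, C4→F2 12, C5→F3 19
  haulage cost 70, fixed 13 → total 83.
Compare {F1, F2}: haulage cost 75 + fixed 10 = 85.
Compare {F1, F2, F3}: haulage cost 69 + fixed 16 = 85.
Compare {F2, F3, F4}: haulage cost 70 + fixed 20 = 90.
All other subsets cost ≥ 85. Minimum total cost: 83.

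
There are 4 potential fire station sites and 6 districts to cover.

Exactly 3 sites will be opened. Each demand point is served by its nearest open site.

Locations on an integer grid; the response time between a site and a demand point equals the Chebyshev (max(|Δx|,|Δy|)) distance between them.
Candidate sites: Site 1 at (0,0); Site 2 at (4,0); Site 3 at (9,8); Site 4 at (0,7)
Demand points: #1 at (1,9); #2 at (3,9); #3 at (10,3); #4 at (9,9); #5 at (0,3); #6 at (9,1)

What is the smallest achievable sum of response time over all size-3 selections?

Open {Site 2, Site 3, Site 4}.
  #1→Site 4 2, #2→Site 4 3, #3→Site 3 5, #4→Site 3 1, #5→Site 2 4, #6→Site 2 5  ⇒ total 20.
Compare {Site 1, Site 3, Site 4}: total 21.
Compare {Site 1, Site 2, Site 3}: total 28.
No size-3 selection does better; minimum is 20.

20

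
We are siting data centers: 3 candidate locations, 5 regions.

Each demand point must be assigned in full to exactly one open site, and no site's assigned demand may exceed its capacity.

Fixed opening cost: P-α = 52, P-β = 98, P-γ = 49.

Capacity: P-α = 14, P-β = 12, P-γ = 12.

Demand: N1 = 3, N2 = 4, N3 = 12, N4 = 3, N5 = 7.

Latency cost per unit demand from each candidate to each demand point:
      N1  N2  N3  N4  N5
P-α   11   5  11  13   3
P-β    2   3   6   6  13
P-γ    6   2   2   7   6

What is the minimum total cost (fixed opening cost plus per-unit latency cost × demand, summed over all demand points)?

280

Open {P-α, P-β, P-γ}; cheapest assignment that respects the capacities:
  P-α (cap 14, load 7): N5 — cost 7×3 = 21
  P-β (cap 12, load 10): N1, N2, N4 — cost 3×2 + 4×3 + 3×6 = 36
  P-γ (cap 12, load 12): N3 — cost 12×2 = 24
  Shipping 81, fixed 199 → total 280.
  Any other capacity-feasible assignment to {P-α, P-β, P-γ} ships for at least 81.
Total demand is 29 and no other set of sites has combined capacity ≥ 29, so {P-α, P-β, P-γ} is the only feasible choice of open sites. Minimum: 280.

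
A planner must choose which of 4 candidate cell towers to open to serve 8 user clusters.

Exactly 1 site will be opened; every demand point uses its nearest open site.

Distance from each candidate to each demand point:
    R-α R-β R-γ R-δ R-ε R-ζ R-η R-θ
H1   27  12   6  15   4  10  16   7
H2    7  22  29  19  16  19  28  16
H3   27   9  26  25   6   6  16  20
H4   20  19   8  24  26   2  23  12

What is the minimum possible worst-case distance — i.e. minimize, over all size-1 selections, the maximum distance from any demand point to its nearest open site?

Open {H4}.
  Farthest demand point is R-ε at distance 26 (to H4); all others are ≤ 26.
With {H1} the worst case is 27.
With {H3} the worst case is 27.
No size-1 selection achieves below 26.

26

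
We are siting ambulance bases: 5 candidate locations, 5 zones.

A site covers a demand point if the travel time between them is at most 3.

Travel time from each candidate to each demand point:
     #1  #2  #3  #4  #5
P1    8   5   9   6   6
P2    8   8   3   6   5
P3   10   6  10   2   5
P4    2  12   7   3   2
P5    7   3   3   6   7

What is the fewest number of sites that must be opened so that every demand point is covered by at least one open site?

Coverage sets (demand points within 3 of each site):
  P1: {}
  P2: {#3}
  P3: {#4}
  P4: {#1, #4, #5}
  P5: {#2, #3}
No single site covers all 5 demand points.
But {P4, P5} covers everything, so the minimum is 2.

2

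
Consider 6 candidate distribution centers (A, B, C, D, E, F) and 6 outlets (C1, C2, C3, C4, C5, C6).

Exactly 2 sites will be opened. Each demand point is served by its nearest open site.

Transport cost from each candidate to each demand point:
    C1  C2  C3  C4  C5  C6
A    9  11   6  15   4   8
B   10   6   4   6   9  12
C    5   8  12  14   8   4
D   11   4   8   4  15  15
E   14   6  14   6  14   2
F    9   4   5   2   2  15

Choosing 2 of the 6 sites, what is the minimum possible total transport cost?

Open {C, F}.
  C1→C 5, C2→F 4, C3→F 5, C4→F 2, C5→F 2, C6→C 4  ⇒ total 22.
Compare {E, F}: total 24.
Compare {A, F}: total 30.
No size-2 selection does better; minimum is 22.

22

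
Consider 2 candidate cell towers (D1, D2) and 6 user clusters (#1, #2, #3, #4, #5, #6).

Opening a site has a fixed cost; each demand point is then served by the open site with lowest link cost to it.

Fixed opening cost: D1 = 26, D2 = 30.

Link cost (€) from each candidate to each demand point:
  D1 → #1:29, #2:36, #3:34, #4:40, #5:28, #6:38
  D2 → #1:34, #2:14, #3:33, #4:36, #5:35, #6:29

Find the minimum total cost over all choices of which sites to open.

211

Open {D2}: assign each demand point to its cheapest open site.
  #1→D2 34, #2→D2 14, #3→D2 33, #4→D2 36, #5→D2 35, #6→D2 29
  link cost 181, fixed 30 → total 211.
Compare {D1, D2}: link cost 169 + fixed 56 = 225.
Compare {D1}: link cost 205 + fixed 26 = 231.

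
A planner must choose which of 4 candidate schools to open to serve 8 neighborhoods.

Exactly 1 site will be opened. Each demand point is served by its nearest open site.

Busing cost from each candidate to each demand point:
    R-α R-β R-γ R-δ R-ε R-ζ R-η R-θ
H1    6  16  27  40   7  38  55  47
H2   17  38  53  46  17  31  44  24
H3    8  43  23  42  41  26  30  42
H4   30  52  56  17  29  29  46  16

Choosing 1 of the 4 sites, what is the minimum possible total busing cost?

Open {H1}.
  R-α→H1 6, R-β→H1 16, R-γ→H1 27, R-δ→H1 40, R-ε→H1 7, R-ζ→H1 38, R-η→H1 55, R-θ→H1 47  ⇒ total 236.
Compare {H3}: total 255.
Compare {H2}: total 270.
No size-1 selection does better; minimum is 236.

236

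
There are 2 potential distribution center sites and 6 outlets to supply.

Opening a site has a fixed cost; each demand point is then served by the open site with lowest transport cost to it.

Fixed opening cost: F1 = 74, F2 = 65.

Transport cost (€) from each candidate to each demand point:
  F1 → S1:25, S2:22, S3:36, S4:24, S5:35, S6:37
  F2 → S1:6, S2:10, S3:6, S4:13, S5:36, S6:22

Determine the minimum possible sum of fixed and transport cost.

Open {F2}: assign each demand point to its cheapest open site.
  S1→F2 6, S2→F2 10, S3→F2 6, S4→F2 13, S5→F2 36, S6→F2 22
  transport cost 93, fixed 65 → total 158.
Compare {F1, F2}: transport cost 92 + fixed 139 = 231.
Compare {F1}: transport cost 179 + fixed 74 = 253.

158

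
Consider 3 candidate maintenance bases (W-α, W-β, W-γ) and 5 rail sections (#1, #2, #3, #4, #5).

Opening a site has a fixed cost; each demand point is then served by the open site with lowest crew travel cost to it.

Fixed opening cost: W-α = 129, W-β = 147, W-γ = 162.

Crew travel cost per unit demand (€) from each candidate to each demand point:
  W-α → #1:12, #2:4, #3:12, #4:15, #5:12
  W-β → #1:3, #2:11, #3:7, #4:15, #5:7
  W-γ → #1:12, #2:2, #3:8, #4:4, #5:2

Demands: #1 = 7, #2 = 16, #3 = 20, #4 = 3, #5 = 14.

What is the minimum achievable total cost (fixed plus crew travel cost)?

478

Open {W-γ}: assign each demand point to its cheapest open site.
  #1→W-γ 7×12=84, #2→W-γ 16×2=32, #3→W-γ 20×8=160, #4→W-γ 3×4=12, #5→W-γ 14×2=28
  crew travel cost 316, fixed 162 → total 478.
Compare {W-β, W-γ}: crew travel cost 233 + fixed 309 = 542.
Compare {W-α, W-γ}: crew travel cost 316 + fixed 291 = 607.
Compare {W-β}: crew travel cost 480 + fixed 147 = 627.
All other subsets cost ≥ 542. Minimum total cost: 478.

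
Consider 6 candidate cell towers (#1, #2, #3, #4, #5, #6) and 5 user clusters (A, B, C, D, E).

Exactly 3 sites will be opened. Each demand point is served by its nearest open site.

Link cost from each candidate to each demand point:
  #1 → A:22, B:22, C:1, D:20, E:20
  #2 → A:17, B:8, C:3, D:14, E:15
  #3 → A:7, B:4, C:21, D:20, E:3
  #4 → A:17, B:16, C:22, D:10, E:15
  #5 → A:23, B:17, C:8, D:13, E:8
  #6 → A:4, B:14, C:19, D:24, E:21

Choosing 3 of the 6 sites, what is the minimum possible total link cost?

Open {#1, #3, #4}.
  A→#3 7, B→#3 4, C→#1 1, D→#4 10, E→#3 3  ⇒ total 25.
Compare {#2, #3, #4}: total 27.
Compare {#1, #3, #5}: total 28.
No size-3 selection does better; minimum is 25.

25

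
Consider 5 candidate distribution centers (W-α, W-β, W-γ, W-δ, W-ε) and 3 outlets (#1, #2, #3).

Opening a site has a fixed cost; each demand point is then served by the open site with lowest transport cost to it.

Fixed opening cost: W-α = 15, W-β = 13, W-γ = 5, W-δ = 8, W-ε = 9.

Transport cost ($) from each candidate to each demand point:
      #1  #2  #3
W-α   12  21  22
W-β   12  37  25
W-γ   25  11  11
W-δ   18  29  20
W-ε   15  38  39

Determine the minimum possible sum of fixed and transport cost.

51

Open {W-γ, W-ε}: assign each demand point to its cheapest open site.
  #1→W-ε 15, #2→W-γ 11, #3→W-γ 11
  transport cost 37, fixed 14 → total 51.
Compare {W-γ}: transport cost 47 + fixed 5 = 52.
Compare {W-β, W-γ}: transport cost 34 + fixed 18 = 52.
Compare {W-γ, W-δ}: transport cost 40 + fixed 13 = 53.
All other subsets cost ≥ 52. Minimum total cost: 51.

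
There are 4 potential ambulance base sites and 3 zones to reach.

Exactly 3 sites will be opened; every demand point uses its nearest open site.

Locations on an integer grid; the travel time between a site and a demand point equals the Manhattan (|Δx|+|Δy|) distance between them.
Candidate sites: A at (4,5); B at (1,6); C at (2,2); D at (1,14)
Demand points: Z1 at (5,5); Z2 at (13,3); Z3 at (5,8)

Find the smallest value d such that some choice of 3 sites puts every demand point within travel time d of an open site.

Open {A, B, C}.
  Farthest demand point is Z2 at travel time 11 (to A); all others are ≤ 11.
With {A, B, D} the worst case is 11.
With {A, C, D} the worst case is 11.
No size-3 selection achieves below 11.

11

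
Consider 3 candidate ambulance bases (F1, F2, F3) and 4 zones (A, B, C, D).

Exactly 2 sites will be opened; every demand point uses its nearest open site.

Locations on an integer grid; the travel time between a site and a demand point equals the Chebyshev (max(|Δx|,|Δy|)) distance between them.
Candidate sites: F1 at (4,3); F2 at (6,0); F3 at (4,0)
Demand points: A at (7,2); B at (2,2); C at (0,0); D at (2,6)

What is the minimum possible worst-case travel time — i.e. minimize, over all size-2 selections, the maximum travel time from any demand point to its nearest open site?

Open {F1, F2}.
  Farthest demand point is C at travel time 4 (to F1); all others are ≤ 4.
With {F1, F3} the worst case is 4.
With {F2, F3} the worst case is 6.
No size-2 selection achieves below 4.

4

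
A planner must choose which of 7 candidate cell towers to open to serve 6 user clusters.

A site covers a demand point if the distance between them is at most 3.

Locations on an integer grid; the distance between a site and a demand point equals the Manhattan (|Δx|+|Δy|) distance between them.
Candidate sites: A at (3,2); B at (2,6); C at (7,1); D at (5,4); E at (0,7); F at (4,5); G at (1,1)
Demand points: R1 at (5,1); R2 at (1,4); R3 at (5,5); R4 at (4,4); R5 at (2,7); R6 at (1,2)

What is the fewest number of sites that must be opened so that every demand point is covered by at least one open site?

3

Coverage sets (demand points within 3 of each site):
  A: {R1, R4, R6}
  B: {R2, R5}
  C: {R1}
  D: {R1, R3, R4}
  E: {R5}
  F: {R3, R4}
  G: {R2, R6}
No 2 sites suffice: every size-2 union leaves at least one demand point uncovered.
But {A, B, D} covers everything, so the minimum is 3.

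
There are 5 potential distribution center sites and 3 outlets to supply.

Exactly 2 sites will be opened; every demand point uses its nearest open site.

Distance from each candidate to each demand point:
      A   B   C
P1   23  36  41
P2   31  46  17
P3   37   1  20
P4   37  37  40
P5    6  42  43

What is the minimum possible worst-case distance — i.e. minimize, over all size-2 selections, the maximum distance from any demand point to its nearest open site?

Open {P3, P5}.
  Farthest demand point is C at distance 20 (to P3); all others are ≤ 20.
With {P1, P3} the worst case is 23.
With {P2, P3} the worst case is 31.
No size-2 selection achieves below 20.

20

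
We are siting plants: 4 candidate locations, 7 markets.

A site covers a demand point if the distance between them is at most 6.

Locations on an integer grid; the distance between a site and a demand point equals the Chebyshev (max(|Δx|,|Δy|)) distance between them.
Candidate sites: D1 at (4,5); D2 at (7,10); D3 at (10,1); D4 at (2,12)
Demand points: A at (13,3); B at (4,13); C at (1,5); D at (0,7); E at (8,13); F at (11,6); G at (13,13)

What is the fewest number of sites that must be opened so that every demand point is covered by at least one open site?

Coverage sets (demand points within 6 of each site):
  D1: {C, D}
  D2: {B, C, E, F, G}
  D3: {A, F}
  D4: {B, D, E}
No 2 sites suffice: every size-2 union leaves at least one demand point uncovered.
But {D1, D2, D3} covers everything, so the minimum is 3.

3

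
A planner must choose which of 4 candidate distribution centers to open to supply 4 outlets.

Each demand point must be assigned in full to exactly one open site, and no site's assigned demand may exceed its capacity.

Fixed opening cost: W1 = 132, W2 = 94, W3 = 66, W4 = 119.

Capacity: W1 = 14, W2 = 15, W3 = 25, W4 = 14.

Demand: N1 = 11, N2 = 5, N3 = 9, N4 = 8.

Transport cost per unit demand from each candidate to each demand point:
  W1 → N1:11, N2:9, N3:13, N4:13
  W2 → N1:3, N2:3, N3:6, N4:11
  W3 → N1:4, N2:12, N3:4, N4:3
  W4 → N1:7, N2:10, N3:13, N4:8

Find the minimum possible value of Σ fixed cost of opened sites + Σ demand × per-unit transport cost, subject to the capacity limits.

297

Open {W2, W3}; cheapest assignment that respects the capacities:
  W2 (cap 15, load 14): N2, N3 — cost 5×3 + 9×6 = 69
  W3 (cap 25, load 19): N1, N4 — cost 11×4 + 8×3 = 68
  Shipping 137, fixed 160 → total 297.
  Any other capacity-feasible assignment to {W2, W3} ships for at least 137.
Compare {W3, W4}: its best feasible assignment gives total 379.
Compare {W2, W3, W4}: its best feasible assignment gives total 416.
Every other set of open sites that can feasibly serve all demand totals ≥ 379 even under its best assignment. Minimum: 297.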